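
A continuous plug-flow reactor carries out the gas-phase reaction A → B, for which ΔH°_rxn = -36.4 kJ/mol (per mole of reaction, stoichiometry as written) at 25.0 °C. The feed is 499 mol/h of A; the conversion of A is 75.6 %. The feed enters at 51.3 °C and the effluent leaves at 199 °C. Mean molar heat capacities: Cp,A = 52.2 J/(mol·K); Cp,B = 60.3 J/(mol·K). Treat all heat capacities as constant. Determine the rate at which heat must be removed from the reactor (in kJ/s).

Extent of reaction ξ = 0.756 × 499 = 377.24 mol/h
Reaction term: ξ·ΔH°_rxn = 377.24 × -36.4 = -13732 kJ/h
Sensible, feed 51.3→25 °C: -685.06 kJ/h
Outlet flows (mol/h): A 121.76, B 377.24
Sensible, products 25→199 °C: 5064 kJ/h
Q = ΔH = -9352.7 kJ/h = -2.598 kW
Heat removed = 2.598 kJ/s

Q_out = 2.60 kJ/s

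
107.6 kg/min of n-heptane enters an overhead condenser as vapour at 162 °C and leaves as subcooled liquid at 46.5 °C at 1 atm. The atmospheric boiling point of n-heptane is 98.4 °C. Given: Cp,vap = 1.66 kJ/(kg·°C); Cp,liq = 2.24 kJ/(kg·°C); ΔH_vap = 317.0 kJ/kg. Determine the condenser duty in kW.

Q_c = 966 kW

vapour 162→98.4 °C: -105.58 kJ/kg
condensation at 98.4 °C: -317 kJ/kg
liquid 98.4→46.5 °C: -116.26 kJ/kg
Δh = -105.58 + -317 + -116.26 = -538.83 kJ/kg
Q = ṁ·Δh = 107.6 kg/min × -538.83 kJ/kg = -57978 kJ/min
|Q| = 966.31 kW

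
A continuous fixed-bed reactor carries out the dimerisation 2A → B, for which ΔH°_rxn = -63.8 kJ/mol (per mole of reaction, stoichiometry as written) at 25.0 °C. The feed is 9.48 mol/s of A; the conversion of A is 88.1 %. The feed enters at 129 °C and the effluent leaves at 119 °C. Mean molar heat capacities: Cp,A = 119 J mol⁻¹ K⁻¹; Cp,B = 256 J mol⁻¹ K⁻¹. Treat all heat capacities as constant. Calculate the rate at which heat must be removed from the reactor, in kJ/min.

Q_out = 16200 kJ/min

Extent of reaction ξ = 0.881 × 9.48 / 2 = 4.1759 mol/s
Reaction term: ξ·ΔH°_rxn = 4.1759 × -63.8 = -266.42 kJ/s
Sensible, feed 129→25 °C: -117.32 kJ/s
Outlet flows (mol/s): A 1.1281, B 4.1759
Sensible, products 25→119 °C: 113.11 kJ/s
Q = ΔH = -270.64 kJ/s = -270.64 kW
Heat removed = 16238 kJ/min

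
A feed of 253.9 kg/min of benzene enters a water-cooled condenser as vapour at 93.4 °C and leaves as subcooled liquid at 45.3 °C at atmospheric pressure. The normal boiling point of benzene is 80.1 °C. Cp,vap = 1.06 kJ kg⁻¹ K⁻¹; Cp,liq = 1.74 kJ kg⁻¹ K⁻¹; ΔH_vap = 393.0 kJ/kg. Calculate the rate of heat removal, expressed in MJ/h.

vapour 93.4→80.1 °C: -14.098 kJ/kg
condensation at 80.1 °C: -393 kJ/kg
liquid 80.1→45.3 °C: -60.552 kJ/kg
Δh = -14.098 + -393 + -60.552 = -467.65 kJ/kg
Q = ṁ·Δh = 253.9 kg/min × -467.65 kJ/kg = -118740 kJ/min
|Q| = 1978.9 kW = 7124.2 MJ/h

Q_c = 7120 MJ/h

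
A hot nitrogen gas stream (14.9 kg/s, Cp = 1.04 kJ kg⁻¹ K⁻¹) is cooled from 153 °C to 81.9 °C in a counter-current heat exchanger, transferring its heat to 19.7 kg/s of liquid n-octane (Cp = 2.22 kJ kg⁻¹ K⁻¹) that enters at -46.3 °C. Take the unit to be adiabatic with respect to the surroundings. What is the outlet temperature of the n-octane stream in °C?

T_c,out = -21.1 °C

Heat released by hot stream: Q = 14.9 × 1.04 × (153 − 81.9) = 1101.8 kJ/s
Energy balance on cold side (adiabatic exchanger): Q = ṁ_c·Cp_c·(T_c,out − T_c,in)
T_c,out = -46.3 + 1101.8/(19.7 × 2.22) = -21.108 °C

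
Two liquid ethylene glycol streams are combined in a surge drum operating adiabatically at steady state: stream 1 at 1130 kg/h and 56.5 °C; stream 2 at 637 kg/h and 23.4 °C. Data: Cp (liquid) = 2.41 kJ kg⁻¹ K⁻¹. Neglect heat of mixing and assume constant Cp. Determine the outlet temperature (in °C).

Energy balance with Q = 0: Σ ṁᵢCp,ᵢ(T_out − Tᵢ) = 0
Σ ṁᵢCp,ᵢTᵢ = 1130×2.41×56.5 + 637×2.41×23.4 = 189790
Σ ṁᵢCp,ᵢ = 1130×2.41 + 637×2.41 = 4258.5
T_out = 189790 / 4258.5 = 44.568 °C

T_out = 44.6 °C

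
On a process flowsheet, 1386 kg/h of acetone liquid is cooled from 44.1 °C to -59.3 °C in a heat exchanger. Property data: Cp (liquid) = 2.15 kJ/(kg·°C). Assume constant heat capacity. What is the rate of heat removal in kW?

Q = ṁ·Cp·ΔT = 1386 × 2.15 × (-59.3 − 44.1) = -308120 kJ/h
Converting: 308120 / 3600 s = 85.589 kW

Q_c = 85.6 kW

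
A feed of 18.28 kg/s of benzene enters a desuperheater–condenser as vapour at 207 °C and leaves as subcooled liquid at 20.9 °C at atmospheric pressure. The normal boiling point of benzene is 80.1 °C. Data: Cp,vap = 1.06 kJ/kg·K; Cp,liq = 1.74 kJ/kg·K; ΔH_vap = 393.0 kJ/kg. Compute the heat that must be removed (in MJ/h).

Q_c = 41500 MJ/h

vapour 207→80.1 °C: -134.51 kJ/kg
condensation at 80.1 °C: -393 kJ/kg
liquid 80.1→20.9 °C: -103.01 kJ/kg
Δh = -134.51 + -393 + -103.01 = -630.52 kJ/kg
Q = ṁ·Δh = 18.28 kg/s × -630.52 kJ/kg = -11526 kJ/s
|Q| = 11526 kW = 41493 MJ/h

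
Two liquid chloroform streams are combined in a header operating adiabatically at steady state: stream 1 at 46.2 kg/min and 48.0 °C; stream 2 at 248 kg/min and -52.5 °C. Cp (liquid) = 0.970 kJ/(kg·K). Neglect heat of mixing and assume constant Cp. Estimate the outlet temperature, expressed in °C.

T_out = -36.7 °C

Adiabatic, steady state ⇒ Σ ṁᵢCp,ᵢ(T_out − Tᵢ) = 0
T_out = Σ ṁᵢCp,ᵢTᵢ / Σ ṁᵢCp,ᵢ
      = -10478 / 285.37 = -36.718 °C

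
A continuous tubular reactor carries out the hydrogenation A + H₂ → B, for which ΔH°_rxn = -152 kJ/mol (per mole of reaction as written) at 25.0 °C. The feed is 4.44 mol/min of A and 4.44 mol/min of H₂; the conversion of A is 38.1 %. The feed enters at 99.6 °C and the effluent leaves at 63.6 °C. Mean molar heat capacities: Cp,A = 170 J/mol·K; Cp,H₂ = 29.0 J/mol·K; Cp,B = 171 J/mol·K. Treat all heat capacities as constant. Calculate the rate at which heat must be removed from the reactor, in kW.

Extent of reaction ξ = 0.381 × 4.44 = 1.6916 mol/min
Reaction term: ξ·ΔH°_rxn = 1.6916 × -152 = -257.13 kJ/min
Sensible, feed 99.6→25 °C: -65.914 kJ/min
Outlet flows (mol/min): A 2.7484, H₂ 2.7484, B 1.6916
Sensible, products 25→63.6 °C: 32.277 kJ/min
Q = ΔH = -290.77 kJ/min = -4.8461 kW
Heat removed = 4.8461 kW

Q_out = 4.85 kW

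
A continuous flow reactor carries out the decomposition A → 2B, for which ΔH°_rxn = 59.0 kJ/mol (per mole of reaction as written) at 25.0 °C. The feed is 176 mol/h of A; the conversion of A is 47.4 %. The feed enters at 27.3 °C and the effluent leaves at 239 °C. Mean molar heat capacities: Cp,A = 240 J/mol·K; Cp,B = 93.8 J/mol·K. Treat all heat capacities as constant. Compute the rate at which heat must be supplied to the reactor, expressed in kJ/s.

Q_in = 3.59 kJ/s

Extent of reaction ξ = 0.474 × 176 = 83.424 mol/h
Reaction term: ξ·ΔH°_rxn = 83.424 × 59.0 = 4922 kJ/h
Sensible, feed 27.3→25 °C: -97.152 kJ/h
Outlet flows (mol/h): A 92.576, B 166.85
Sensible, products 25→239 °C: 8103.9 kJ/h
Q = ΔH = 12929 kJ/h = 3.5913 kW
Heat supplied = 3.5913 kJ/s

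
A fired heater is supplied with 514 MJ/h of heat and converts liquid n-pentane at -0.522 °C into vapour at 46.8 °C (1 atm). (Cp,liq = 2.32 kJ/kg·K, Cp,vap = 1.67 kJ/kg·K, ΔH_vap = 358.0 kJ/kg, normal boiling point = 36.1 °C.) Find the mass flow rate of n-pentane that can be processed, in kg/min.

ṁ = 18.6 kg/min

Δh = 2.32×(36.1−-0.522) + 358.0 + 1.67×(46.8−36.1) = 460.83 kJ/kg
Q = 514 MJ/h = 142.78 kJ/s = 8566.7 kJ/min
ṁ = Q/Δh = 8566.7 / 460.83 = 18.59 kg/min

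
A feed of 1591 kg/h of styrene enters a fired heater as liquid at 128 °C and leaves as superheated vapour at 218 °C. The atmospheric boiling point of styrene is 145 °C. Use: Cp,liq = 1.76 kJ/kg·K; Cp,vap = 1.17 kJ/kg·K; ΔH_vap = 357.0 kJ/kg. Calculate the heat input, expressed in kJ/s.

Q = 209 kJ/s

liquid 128→145 °C: 29.92 kJ/kg
vaporisation at 145 °C: 357 kJ/kg
vapour 145→218 °C: 85.41 kJ/kg
Δh = 29.92 + 357 + 85.41 = 472.33 kJ/kg
Q = ṁ·Δh = 1591 kg/h × 472.33 kJ/kg = 751480 kJ/h
|Q| = 208.74 kW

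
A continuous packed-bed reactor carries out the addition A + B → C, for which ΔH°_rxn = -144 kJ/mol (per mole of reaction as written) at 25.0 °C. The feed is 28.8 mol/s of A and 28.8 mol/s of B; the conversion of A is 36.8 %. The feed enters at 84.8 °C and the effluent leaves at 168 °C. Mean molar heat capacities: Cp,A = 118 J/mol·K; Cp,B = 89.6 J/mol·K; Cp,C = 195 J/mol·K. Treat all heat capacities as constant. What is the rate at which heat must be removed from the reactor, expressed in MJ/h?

Extent of reaction ξ = 0.368 × 28.8 = 10.598 mol/s
Reaction term: ξ·ΔH°_rxn = 10.598 × -144 = -1526.2 kJ/s
Sensible, feed 84.8→25 °C: -357.54 kJ/s
Outlet flows (mol/s): A 18.202, B 18.202, C 10.598
Sensible, products 25→168 °C: 835.88 kJ/s
Q = ΔH = -1047.8 kJ/s = -1047.8 kW
Heat removed = 3772.2 MJ/h

Q_out = 3770 MJ/h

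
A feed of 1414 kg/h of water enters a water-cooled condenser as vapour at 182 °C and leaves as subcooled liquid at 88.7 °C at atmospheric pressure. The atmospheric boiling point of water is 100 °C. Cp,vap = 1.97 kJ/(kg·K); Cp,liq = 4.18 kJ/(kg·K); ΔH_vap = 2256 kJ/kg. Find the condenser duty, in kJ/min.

vapour 182→100 °C: -161.54 kJ/kg
condensation at 100 °C: -2256 kJ/kg
liquid 100→88.7 °C: -47.234 kJ/kg
Δh = -161.54 + -2256 + -47.234 = -2464.8 kJ/kg
Q = ṁ·Δh = 1414 kg/h × -2464.8 kJ/kg = -3.4852e+06 kJ/h
|Q| = 968.11 kW = 58087 kJ/min

Q_c = 58100 kJ/min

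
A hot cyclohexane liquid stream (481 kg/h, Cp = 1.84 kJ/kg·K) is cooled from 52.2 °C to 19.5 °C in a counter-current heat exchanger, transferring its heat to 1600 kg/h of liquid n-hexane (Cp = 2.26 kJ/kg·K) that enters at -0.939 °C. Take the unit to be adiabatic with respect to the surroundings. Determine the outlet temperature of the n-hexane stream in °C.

T_c,out = 7.06 °C

Heat released by hot stream: Q = 481 × 1.84 × (52.2 − 19.5) = 28941 kJ/h
Energy balance on cold side (adiabatic exchanger): Q = ṁ_c·Cp_c·(T_c,out − T_c,in)
T_c,out = -0.939 + 28941/(1600 × 2.26) = 7.0645 °C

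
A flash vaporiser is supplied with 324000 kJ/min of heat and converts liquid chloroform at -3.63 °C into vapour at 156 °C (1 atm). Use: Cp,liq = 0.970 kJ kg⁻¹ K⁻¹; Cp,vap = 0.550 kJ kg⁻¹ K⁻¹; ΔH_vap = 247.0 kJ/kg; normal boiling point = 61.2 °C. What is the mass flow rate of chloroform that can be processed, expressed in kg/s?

Δh = 0.970×(61.2−-3.63) + 247.0 + 0.550×(156−61.2) = 362.03 kJ/kg
Q = 324000 kJ/min = 5400 kJ/s = 5400 kJ/s
ṁ = Q/Δh = 5400 / 362.03 = 14.916 kg/s

ṁ = 14.9 kg/s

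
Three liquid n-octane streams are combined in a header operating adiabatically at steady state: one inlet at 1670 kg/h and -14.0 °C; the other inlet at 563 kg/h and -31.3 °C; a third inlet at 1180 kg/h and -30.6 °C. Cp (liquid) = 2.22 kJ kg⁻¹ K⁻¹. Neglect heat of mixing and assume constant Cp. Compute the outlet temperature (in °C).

T_out = -22.6 °C

Energy balance with Q = 0: Σ ṁᵢCp,ᵢ(T_out − Tᵢ) = 0
T_out = Σ ṁᵢCp,ᵢTᵢ / Σ ṁᵢCp,ᵢ
      = -171180 / 7576.9 = -22.593 °C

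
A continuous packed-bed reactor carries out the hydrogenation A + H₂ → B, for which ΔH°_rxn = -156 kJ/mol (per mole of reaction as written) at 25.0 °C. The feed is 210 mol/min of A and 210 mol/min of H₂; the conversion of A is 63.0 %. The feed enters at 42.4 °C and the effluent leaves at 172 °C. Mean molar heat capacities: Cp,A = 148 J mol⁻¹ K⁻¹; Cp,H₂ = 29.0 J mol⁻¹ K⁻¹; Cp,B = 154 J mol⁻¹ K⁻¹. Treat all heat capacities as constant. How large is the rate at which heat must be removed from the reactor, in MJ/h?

Extent of reaction ξ = 0.630 × 210 = 132.3 mol/min
Reaction term: ξ·ΔH°_rxn = 132.3 × -156 = -20639 kJ/min
Sensible, feed 42.4→25 °C: -646.76 kJ/min
Outlet flows (mol/min): A 77.7, H₂ 77.7, B 132.3
Sensible, products 25→172 °C: 5016.7 kJ/min
Q = ΔH = -16269 kJ/min = -271.15 kW
Heat removed = 976.13 MJ/h

Q_out = 976 MJ/h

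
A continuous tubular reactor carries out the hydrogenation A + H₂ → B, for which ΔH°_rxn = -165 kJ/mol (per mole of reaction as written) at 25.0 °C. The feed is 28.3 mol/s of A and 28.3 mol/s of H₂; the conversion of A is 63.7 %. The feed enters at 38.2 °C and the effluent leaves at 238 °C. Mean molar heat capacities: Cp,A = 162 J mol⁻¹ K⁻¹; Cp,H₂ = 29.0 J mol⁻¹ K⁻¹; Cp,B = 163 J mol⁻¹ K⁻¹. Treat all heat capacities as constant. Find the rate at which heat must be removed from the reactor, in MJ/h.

Extent of reaction ξ = 0.637 × 28.3 = 18.027 mol/s
Reaction term: ξ·ΔH°_rxn = 18.027 × -165 = -2974.5 kJ/s
Sensible, feed 38.2→25 °C: -71.35 kJ/s
Outlet flows (mol/s): A 10.273, H₂ 10.273, B 18.027
Sensible, products 25→238 °C: 1043.8 kJ/s
Q = ΔH = -2002 kJ/s = -2002 kW
Heat removed = 7207.2 MJ/h

Q_out = 7210 MJ/h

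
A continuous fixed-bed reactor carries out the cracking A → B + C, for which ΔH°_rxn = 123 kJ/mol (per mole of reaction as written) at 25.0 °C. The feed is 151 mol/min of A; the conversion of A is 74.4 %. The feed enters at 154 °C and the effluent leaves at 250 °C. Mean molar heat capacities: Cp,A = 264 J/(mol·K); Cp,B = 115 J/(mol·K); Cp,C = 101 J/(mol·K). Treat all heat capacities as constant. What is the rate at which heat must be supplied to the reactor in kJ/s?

Q_in = 274 kJ/s

Extent of reaction ξ = 0.744 × 151 = 112.34 mol/min
Reaction term: ξ·ΔH°_rxn = 112.34 × 123 = 13818 kJ/min
Sensible, feed 154→25 °C: -5142.5 kJ/min
Outlet flows (mol/min): A 38.656, B 112.34, C 112.34
Sensible, products 25→250 °C: 7756.1 kJ/min
Q = ΔH = 16432 kJ/min = 273.87 kW
Heat supplied = 273.87 kJ/s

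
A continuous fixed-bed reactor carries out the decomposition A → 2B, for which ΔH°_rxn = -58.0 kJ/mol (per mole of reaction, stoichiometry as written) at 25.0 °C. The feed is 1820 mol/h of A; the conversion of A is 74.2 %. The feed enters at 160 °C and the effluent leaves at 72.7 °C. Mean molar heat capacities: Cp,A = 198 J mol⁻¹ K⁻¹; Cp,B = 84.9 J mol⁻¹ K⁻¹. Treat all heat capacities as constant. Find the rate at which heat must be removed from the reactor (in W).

Q_out = 31000 W

Extent of reaction ξ = 0.742 × 1820 = 1350.4 mol/h
Reaction term: ξ·ΔH°_rxn = 1350.4 × -58.0 = -78326 kJ/h
Sensible, feed 160→25 °C: -48649 kJ/h
Outlet flows (mol/h): A 469.56, B 2700.9
Sensible, products 25→72.7 °C: 15373 kJ/h
Q = ΔH = -111600 kJ/h = -31 kW
Heat removed = 31000 W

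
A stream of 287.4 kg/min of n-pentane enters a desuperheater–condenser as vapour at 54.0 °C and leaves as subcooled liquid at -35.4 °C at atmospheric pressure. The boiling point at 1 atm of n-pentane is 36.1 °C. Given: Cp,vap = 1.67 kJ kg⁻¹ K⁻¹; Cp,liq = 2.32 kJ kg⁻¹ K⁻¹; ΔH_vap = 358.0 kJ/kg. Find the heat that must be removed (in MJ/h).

vapour 54.0→36.1 °C: -29.893 kJ/kg
condensation at 36.1 °C: -358 kJ/kg
liquid 36.1→-35.4 °C: -165.88 kJ/kg
Δh = -29.893 + -358 + -165.88 = -553.77 kJ/kg
Q = ṁ·Δh = 287.4 kg/min × -553.77 kJ/kg = -159150 kJ/min
|Q| = 2652.6 kW = 9549.3 MJ/h

Q_c = 9550 MJ/h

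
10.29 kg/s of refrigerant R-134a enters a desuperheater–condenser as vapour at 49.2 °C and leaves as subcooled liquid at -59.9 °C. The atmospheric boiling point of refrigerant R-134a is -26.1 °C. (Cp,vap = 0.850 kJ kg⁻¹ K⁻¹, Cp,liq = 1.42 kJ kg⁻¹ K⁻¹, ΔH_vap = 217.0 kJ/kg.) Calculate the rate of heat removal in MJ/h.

vapour 49.2→-26.1 °C: -64.005 kJ/kg
condensation at -26.1 °C: -217 kJ/kg
liquid -26.1→-59.9 °C: -47.996 kJ/kg
Δh = -64.005 + -217 + -47.996 = -329 kJ/kg
Q = ṁ·Δh = 10.29 kg/s × -329 kJ/kg = -3385.4 kJ/s
|Q| = 3385.4 kW = 12188 MJ/h

Q_c = 12200 MJ/h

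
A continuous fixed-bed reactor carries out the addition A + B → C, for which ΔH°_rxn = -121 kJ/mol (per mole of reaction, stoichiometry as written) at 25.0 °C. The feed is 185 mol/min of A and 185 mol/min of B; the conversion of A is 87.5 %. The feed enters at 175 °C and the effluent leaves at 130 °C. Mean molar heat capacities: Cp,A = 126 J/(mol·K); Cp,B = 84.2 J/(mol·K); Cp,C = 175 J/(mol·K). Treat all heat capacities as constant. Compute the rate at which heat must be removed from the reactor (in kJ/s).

Extent of reaction ξ = 0.875 × 185 = 161.88 mol/min
Reaction term: ξ·ΔH°_rxn = 161.88 × -121 = -19587 kJ/min
Sensible, feed 175→25 °C: -5833.1 kJ/min
Outlet flows (mol/min): A 23.125, B 23.125, C 161.88
Sensible, products 25→130 °C: 3484.8 kJ/min
Q = ΔH = -21935 kJ/min = -365.58 kW
Heat removed = 365.58 kJ/s

Q_out = 366 kJ/s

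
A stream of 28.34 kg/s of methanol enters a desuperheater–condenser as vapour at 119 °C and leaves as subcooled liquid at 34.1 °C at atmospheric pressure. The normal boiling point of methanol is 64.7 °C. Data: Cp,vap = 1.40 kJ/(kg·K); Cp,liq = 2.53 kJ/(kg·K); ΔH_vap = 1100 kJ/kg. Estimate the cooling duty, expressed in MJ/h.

Q_c = 128000 MJ/h

vapour 119→64.7 °C: -76.02 kJ/kg
condensation at 64.7 °C: -1100 kJ/kg
liquid 64.7→34.1 °C: -77.418 kJ/kg
Δh = -76.02 + -1100 + -77.418 = -1253.4 kJ/kg
Q = ṁ·Δh = 28.34 kg/s × -1253.4 kJ/kg = -35522 kJ/s
|Q| = 35522 kW = 127880 MJ/h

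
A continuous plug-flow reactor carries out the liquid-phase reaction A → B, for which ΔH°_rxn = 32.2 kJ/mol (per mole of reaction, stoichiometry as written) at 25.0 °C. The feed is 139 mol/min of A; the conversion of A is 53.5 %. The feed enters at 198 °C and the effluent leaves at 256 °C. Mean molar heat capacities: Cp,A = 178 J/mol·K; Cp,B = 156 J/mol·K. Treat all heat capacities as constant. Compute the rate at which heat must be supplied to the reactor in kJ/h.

Q_in = 207000 kJ/h

Extent of reaction ξ = 0.535 × 139 = 74.365 mol/min
Reaction term: ξ·ΔH°_rxn = 74.365 × 32.2 = 2394.6 kJ/min
Sensible, feed 198→25 °C: -4280.4 kJ/min
Outlet flows (mol/min): A 64.635, B 74.365
Sensible, products 25→256 °C: 5337.5 kJ/min
Q = ΔH = 3451.7 kJ/min = 57.528 kW
Heat supplied = 207100 kJ/h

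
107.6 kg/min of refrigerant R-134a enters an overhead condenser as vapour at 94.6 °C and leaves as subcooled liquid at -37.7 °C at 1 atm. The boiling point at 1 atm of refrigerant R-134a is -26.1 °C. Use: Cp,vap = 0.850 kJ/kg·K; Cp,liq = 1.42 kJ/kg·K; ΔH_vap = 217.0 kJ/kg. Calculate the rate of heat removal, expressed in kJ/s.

vapour 94.6→-26.1 °C: -102.59 kJ/kg
condensation at -26.1 °C: -217 kJ/kg
liquid -26.1→-37.7 °C: -16.472 kJ/kg
Δh = -102.59 + -217 + -16.472 = -336.07 kJ/kg
Q = ṁ·Δh = 107.6 kg/min × -336.07 kJ/kg = -36161 kJ/min
|Q| = 602.68 kW

Q_c = 603 kJ/s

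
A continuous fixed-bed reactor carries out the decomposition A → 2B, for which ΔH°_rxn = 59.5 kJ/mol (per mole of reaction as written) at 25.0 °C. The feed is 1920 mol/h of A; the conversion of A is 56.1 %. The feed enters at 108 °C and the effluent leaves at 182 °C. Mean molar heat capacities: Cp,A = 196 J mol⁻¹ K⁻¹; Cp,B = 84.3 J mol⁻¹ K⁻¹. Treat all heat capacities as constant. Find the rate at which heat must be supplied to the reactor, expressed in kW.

Q_in = 24.3 kW

Extent of reaction ξ = 0.561 × 1920 = 1077.1 mol/h
Reaction term: ξ·ΔH°_rxn = 1077.1 × 59.5 = 64089 kJ/h
Sensible, feed 108→25 °C: -31235 kJ/h
Outlet flows (mol/h): A 842.88, B 2154.2
Sensible, products 25→182 °C: 54449 kJ/h
Q = ΔH = 87303 kJ/h = 24.251 kW
Heat supplied = 24.251 kW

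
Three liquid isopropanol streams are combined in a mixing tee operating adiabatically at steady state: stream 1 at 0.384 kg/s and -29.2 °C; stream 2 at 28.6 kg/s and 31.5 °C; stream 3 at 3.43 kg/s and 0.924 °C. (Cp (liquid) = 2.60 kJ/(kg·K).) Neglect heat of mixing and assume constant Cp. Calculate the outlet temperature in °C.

T_out = 27.5 °C

Adiabatic, steady state ⇒ Σ ṁᵢCp,ᵢ(T_out − Tᵢ) = 0
T_out = Σ ṁᵢCp,ᵢTᵢ / Σ ṁᵢCp,ᵢ
      = 2321.4 / 84.276 = 27.545 °C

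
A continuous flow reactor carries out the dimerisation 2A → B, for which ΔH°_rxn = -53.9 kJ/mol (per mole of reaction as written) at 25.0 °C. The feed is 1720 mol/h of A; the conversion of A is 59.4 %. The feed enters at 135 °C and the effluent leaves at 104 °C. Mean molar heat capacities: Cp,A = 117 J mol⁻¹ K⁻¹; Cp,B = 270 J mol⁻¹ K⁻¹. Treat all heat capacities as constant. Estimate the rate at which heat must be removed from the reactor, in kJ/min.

Q_out = 539 kJ/min

Extent of reaction ξ = 0.594 × 1720 / 2 = 510.84 mol/h
Reaction term: ξ·ΔH°_rxn = 510.84 × -53.9 = -27534 kJ/h
Sensible, feed 135→25 °C: -22136 kJ/h
Outlet flows (mol/h): A 698.32, B 510.84
Sensible, products 25→104 °C: 17351 kJ/h
Q = ΔH = -32320 kJ/h = -8.9777 kW
Heat removed = 538.66 kJ/min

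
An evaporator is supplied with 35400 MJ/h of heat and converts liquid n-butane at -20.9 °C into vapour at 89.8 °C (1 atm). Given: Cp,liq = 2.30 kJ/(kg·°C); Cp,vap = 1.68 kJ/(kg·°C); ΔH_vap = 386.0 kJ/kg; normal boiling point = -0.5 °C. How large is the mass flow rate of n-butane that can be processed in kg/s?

Δh = 2.30×(-0.5−-20.9) + 386.0 + 1.68×(89.8−-0.5) = 584.62 kJ/kg
Q = 35400 MJ/h = 9833.3 kJ/s = 9833.3 kJ/s
ṁ = Q/Δh = 9833.3 / 584.62 = 16.82 kg/s

ṁ = 16.8 kg/s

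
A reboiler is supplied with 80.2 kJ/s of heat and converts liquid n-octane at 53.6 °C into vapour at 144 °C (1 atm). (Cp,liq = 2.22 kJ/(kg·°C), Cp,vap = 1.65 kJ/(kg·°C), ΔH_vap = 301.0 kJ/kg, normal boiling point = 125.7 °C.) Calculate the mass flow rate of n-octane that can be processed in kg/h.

Δh = 2.22×(125.7−53.6) + 301.0 + 1.65×(144−125.7) = 491.26 kJ/kg
Q = 80.2 kJ/s = 80.2 kJ/s = 288720 kJ/h
ṁ = Q/Δh = 288720 / 491.26 = 587.72 kg/h

ṁ = 588 kg/h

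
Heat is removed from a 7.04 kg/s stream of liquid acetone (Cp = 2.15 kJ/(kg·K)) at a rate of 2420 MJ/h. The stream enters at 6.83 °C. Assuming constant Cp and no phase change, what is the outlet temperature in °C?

T_out = -37.6 °C

Q = 2420 MJ/h = 672.22 kJ/s
ΔT = Q/(ṁ·Cp) = 672.22/(7.04×2.15) = 44.412 K
T_out = 6.83 − 44.412 = -37.582 °C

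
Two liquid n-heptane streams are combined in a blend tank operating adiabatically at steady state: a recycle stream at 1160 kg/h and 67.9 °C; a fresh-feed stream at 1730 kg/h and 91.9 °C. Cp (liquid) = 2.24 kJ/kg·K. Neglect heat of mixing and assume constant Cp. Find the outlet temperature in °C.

Adiabatic, steady state ⇒ Σ ṁᵢCp,ᵢ(T_out − Tᵢ) = 0
T_out = Σ ṁᵢCp,ᵢTᵢ / Σ ṁᵢCp,ᵢ
      = 532560 / 6473.6 = 82.267 °C

T_out = 82.3 °C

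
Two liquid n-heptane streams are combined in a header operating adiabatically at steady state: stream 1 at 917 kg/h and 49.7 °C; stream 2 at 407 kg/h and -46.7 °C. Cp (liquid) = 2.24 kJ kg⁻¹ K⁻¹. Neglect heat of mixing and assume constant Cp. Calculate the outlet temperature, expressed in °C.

No heat crosses the boundary, so H_out = H_in.
T_out = Σ ṁᵢCp,ᵢTᵢ / Σ ṁᵢCp,ᵢ
      = 59512 / 2965.8 = 20.066 °C

T_out = 20.1 °C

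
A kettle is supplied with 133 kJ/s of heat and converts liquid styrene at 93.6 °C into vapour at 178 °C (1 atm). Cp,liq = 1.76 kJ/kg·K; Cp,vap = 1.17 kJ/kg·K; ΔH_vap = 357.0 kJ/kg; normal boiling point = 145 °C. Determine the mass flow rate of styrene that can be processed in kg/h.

Δh = 1.76×(145−93.6) + 357.0 + 1.17×(178−145) = 486.07 kJ/kg
Q = 133 kJ/s = 133 kJ/s = 478800 kJ/h
ṁ = Q/Δh = 478800 / 486.07 = 985.04 kg/h

ṁ = 985 kg/h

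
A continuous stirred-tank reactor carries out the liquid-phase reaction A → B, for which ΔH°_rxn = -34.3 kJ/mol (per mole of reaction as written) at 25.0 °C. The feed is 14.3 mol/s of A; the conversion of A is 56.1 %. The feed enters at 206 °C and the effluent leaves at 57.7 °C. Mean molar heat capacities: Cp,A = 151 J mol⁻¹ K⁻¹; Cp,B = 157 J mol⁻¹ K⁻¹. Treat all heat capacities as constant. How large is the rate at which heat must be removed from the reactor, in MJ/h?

Extent of reaction ξ = 0.561 × 14.3 = 8.0223 mol/s
Reaction term: ξ·ΔH°_rxn = 8.0223 × -34.3 = -275.16 kJ/s
Sensible, feed 206→25 °C: -390.83 kJ/s
Outlet flows (mol/s): A 6.2777, B 8.0223
Sensible, products 25→57.7 °C: 72.183 kJ/s
Q = ΔH = -593.82 kJ/s = -593.82 kW
Heat removed = 2137.7 MJ/h

Q_out = 2140 MJ/h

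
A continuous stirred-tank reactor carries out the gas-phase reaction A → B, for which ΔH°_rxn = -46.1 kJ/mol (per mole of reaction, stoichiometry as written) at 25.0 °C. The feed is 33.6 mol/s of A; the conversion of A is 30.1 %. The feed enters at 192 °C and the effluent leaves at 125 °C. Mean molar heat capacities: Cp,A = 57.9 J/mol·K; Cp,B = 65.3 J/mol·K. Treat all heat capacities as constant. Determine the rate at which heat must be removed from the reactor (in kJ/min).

Q_out = 35300 kJ/min

Extent of reaction ξ = 0.301 × 33.6 = 10.114 mol/s
Reaction term: ξ·ΔH°_rxn = 10.114 × -46.1 = -466.24 kJ/s
Sensible, feed 192→25 °C: -324.89 kJ/s
Outlet flows (mol/s): A 23.486, B 10.114
Sensible, products 25→125 °C: 202.03 kJ/s
Q = ΔH = -589.1 kJ/s = -589.1 kW
Heat removed = 35346 kJ/min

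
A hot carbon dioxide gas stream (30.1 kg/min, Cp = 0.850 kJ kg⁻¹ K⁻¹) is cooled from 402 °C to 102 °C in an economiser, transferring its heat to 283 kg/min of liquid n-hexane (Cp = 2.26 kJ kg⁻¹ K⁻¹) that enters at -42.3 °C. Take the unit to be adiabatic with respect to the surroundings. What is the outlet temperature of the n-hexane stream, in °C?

Heat released by hot stream: Q = 30.1 × 0.850 × (402 − 102) = 7675.5 kJ/min
Energy balance on cold side (adiabatic exchanger): Q = ṁ_c·Cp_c·(T_c,out − T_c,in)
T_c,out = -42.3 + 7675.5/(283 × 2.26) = -30.299 °C

T_c,out = -30.3 °C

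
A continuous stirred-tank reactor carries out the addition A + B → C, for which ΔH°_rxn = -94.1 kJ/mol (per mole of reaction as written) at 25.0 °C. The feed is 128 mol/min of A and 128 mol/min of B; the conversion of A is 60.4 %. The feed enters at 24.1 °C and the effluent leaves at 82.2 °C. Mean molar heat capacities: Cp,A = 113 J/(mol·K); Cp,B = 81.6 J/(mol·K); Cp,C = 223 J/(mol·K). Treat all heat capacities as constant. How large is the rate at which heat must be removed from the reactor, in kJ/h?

Q_out = 342000 kJ/h

Extent of reaction ξ = 0.604 × 128 = 77.312 mol/min
Reaction term: ξ·ΔH°_rxn = 77.312 × -94.1 = -7275.1 kJ/min
Sensible, feed 24.1→25 °C: 22.418 kJ/min
Outlet flows (mol/min): A 50.688, B 50.688, C 77.312
Sensible, products 25→82.2 °C: 1550.4 kJ/min
Q = ΔH = -5702.3 kJ/min = -95.038 kW
Heat removed = 342140 kJ/h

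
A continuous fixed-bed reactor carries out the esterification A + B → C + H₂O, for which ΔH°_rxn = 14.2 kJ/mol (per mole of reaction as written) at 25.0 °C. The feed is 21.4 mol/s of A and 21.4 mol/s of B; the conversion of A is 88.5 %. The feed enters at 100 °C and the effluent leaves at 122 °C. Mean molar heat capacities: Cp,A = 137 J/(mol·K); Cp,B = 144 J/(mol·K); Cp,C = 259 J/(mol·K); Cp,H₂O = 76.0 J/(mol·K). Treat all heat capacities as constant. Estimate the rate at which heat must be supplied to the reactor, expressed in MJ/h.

Q_in = 1800 MJ/h

Extent of reaction ξ = 0.885 × 21.4 = 18.939 mol/s
Reaction term: ξ·ΔH°_rxn = 18.939 × 14.2 = 268.93 kJ/s
Sensible, feed 100→25 °C: -451 kJ/s
Outlet flows (mol/s): A 2.461, B 2.461, C 18.939, H₂O 18.939
Sensible, products 25→122 °C: 682.5 kJ/s
Q = ΔH = 500.43 kJ/s = 500.43 kW
Heat supplied = 1801.6 MJ/h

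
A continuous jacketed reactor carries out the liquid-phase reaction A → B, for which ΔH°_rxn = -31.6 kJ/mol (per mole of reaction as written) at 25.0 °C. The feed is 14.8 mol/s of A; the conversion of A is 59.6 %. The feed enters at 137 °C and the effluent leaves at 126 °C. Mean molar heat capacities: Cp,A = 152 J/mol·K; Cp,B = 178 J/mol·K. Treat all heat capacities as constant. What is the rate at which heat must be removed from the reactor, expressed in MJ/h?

Q_out = 1010 MJ/h

Extent of reaction ξ = 0.596 × 14.8 = 8.8208 mol/s
Reaction term: ξ·ΔH°_rxn = 8.8208 × -31.6 = -278.74 kJ/s
Sensible, feed 137→25 °C: -251.96 kJ/s
Outlet flows (mol/s): A 5.9792, B 8.8208
Sensible, products 25→126 °C: 250.37 kJ/s
Q = ΔH = -280.32 kJ/s = -280.32 kW
Heat removed = 1009.2 MJ/h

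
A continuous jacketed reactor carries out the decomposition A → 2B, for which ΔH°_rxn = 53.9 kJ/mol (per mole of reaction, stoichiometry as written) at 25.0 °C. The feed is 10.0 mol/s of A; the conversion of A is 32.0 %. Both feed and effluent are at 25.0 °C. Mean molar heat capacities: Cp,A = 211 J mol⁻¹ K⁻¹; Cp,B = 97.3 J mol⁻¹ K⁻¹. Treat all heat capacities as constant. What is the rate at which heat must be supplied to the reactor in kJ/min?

Extent of reaction ξ = 0.320 × 10.0 = 3.2 mol/s
Reaction term: ξ·ΔH°_rxn = 3.2 × 53.9 = 172.48 kJ/s
Q = ΔH = 172.48 kJ/s = 172.48 kW
Heat supplied = 10349 kJ/min

Q_in = 10300 kJ/min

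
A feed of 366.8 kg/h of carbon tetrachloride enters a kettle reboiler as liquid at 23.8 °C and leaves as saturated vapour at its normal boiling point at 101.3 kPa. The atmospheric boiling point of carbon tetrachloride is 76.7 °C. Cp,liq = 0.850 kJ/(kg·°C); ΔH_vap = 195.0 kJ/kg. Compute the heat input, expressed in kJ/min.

Q = 1470 kJ/min

liquid 23.8→76.7 °C: 44.965 kJ/kg
vaporisation at 76.7 °C: 195 kJ/kg
Δh = 44.965 + 195 = 239.97 kJ/kg
Q = ṁ·Δh = 366.8 kg/h × 239.97 kJ/kg = 88019 kJ/h
|Q| = 24.45 kW = 1467 kJ/min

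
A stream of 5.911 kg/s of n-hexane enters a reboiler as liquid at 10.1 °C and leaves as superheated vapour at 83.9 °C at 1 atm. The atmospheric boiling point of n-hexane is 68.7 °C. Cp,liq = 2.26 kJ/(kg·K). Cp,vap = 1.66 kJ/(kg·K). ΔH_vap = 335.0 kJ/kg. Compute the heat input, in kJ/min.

liquid 10.1→68.7 °C: 132.44 kJ/kg
vaporisation at 68.7 °C: 335 kJ/kg
vapour 68.7→83.9 °C: 25.232 kJ/kg
Δh = 132.44 + 335 + 25.232 = 492.67 kJ/kg
Q = ṁ·Δh = 5.911 kg/s × 492.67 kJ/kg = 2912.2 kJ/s
|Q| = 2912.2 kW = 174730 kJ/min

Q = 175000 kJ/min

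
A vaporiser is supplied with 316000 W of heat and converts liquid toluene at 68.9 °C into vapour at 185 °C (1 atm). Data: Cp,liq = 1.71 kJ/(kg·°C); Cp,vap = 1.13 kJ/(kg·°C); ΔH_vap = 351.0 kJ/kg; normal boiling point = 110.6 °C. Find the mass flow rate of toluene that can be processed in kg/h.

Δh = 1.71×(110.6−68.9) + 351.0 + 1.13×(185−110.6) = 506.38 kJ/kg
Q = 316000 W = 316 kJ/s = 1.1376e+06 kJ/h
ṁ = Q/Δh = 1.1376e+06 / 506.38 = 2246.5 kg/h

ṁ = 2250 kg/h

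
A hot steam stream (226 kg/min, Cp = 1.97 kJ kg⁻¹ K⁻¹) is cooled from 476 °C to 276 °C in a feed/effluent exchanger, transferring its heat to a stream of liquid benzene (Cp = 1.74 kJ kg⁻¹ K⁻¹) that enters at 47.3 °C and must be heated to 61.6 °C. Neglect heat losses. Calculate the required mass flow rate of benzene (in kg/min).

Heat released by hot stream: Q = 226 × 1.97 × (476 − 276) = 89044 kJ/min
Energy balance on cold side (adiabatic exchanger): Q = ṁ_c·Cp_c·(T_c,out − T_c,in)
ṁ_c = 89044 / [1.74 × (61.6 − 47.3)] = 3578.7 kg/min

ṁ_c = 3580 kg/min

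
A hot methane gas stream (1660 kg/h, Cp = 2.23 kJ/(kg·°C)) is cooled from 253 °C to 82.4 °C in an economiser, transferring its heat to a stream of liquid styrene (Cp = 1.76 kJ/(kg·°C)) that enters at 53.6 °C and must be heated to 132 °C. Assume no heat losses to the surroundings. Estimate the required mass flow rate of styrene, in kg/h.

Heat released by hot stream: Q = 1660 × 2.23 × (253 − 82.4) = 631530 kJ/h
Energy balance on cold side (adiabatic exchanger): Q = ṁ_c·Cp_c·(T_c,out − T_c,in)
ṁ_c = 631530 / [1.76 × (132 − 53.6)] = 4576.8 kg/h

ṁ_c = 4580 kg/h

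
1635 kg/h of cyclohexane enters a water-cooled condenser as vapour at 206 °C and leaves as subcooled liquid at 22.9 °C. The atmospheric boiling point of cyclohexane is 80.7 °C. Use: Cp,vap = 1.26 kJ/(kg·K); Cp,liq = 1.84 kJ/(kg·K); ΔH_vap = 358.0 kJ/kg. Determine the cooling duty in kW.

vapour 206→80.7 °C: -157.88 kJ/kg
condensation at 80.7 °C: -358 kJ/kg
liquid 80.7→22.9 °C: -106.35 kJ/kg
Δh = -157.88 + -358 + -106.35 = -622.23 kJ/kg
Q = ṁ·Δh = 1635 kg/h × -622.23 kJ/kg = -1.0173e+06 kJ/h
|Q| = 282.6 kW

Q_c = 283 kW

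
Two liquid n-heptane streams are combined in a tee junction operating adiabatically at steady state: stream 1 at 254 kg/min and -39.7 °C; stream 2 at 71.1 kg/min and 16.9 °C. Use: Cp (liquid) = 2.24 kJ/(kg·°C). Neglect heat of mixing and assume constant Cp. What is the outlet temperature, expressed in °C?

T_out = -27.3 °C

No heat crosses the boundary, so H_out = H_in.
T_out = Σ ṁᵢCp,ᵢTᵢ / Σ ṁᵢCp,ᵢ
      = -19896 / 728.22 = -27.321 °C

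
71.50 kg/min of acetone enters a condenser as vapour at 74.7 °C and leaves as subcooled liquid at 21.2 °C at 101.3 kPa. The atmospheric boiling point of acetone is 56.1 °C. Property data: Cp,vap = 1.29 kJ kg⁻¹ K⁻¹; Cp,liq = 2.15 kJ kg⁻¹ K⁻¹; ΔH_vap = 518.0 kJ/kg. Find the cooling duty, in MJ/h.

vapour 74.7→56.1 °C: -23.994 kJ/kg
condensation at 56.1 °C: -518 kJ/kg
liquid 56.1→21.2 °C: -75.035 kJ/kg
Δh = -23.994 + -518 + -75.035 = -617.03 kJ/kg
Q = ṁ·Δh = 71.50 kg/min × -617.03 kJ/kg = -44118 kJ/min
|Q| = 735.29 kW = 2647.1 MJ/h

Q_c = 2650 MJ/h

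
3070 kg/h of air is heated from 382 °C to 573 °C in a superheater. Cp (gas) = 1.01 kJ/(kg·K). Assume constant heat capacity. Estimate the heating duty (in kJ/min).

Q = ṁ·Cp·ΔT = 3070 × 1.01 × (573 − 382) = 592230 kJ/h
Converting: 592230 / 3600 s = 164.51 kW
Heating duty = 9870.6 kJ/min

Q = 9870 kJ/min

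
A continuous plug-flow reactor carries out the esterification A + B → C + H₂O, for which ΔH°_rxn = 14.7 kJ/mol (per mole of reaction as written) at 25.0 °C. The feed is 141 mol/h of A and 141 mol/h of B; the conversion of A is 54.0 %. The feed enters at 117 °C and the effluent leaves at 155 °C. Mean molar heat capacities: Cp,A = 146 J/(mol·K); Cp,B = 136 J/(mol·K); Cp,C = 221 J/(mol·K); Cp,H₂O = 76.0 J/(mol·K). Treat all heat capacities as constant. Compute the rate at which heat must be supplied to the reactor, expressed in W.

Q_in = 772 W

Extent of reaction ξ = 0.540 × 141 = 76.14 mol/h
Reaction term: ξ·ΔH°_rxn = 76.14 × 14.7 = 1119.3 kJ/h
Sensible, feed 117→25 °C: -3658.1 kJ/h
Outlet flows (mol/h): A 64.86, B 64.86, C 76.14, H₂O 76.14
Sensible, products 25→155 °C: 5317.5 kJ/h
Q = ΔH = 2778.7 kJ/h = 0.77186 kW
Heat supplied = 771.86 W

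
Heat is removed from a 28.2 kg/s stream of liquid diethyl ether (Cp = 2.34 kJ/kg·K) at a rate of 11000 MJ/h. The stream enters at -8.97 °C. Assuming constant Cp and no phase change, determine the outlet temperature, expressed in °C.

T_out = -55.3 °C

Q = 11000 MJ/h = 3055.6 kJ/s
ΔT = Q/(ṁ·Cp) = 3055.6/(28.2×2.34) = 46.305 K
T_out = -8.97 − 46.305 = -55.275 °C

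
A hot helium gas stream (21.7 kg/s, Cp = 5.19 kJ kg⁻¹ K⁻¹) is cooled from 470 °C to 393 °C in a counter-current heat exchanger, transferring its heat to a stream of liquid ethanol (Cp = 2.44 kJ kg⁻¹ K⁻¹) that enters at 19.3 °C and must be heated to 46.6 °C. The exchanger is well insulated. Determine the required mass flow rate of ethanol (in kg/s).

Heat released by hot stream: Q = 21.7 × 5.19 × (470 − 393) = 8672 kJ/s
Energy balance on cold side (adiabatic exchanger): Q = ṁ_c·Cp_c·(T_c,out − T_c,in)
ṁ_c = 8672 / [2.44 × (46.6 − 19.3)] = 130.19 kg/s

ṁ_c = 130 kg/s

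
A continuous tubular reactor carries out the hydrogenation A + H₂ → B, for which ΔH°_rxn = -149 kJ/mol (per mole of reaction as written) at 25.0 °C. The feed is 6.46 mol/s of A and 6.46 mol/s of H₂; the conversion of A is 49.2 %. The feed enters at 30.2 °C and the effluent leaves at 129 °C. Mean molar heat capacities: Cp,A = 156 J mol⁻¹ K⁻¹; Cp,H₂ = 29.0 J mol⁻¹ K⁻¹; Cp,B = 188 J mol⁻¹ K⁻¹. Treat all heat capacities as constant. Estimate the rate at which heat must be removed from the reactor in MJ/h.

Q_out = 1280 MJ/h

Extent of reaction ξ = 0.492 × 6.46 = 3.1783 mol/s
Reaction term: ξ·ΔH°_rxn = 3.1783 × -149 = -473.57 kJ/s
Sensible, feed 30.2→25 °C: -6.2145 kJ/s
Outlet flows (mol/s): A 3.2817, H₂ 3.2817, B 3.1783
Sensible, products 25→129 °C: 125.28 kJ/s
Q = ΔH = -354.5 kJ/s = -354.5 kW
Heat removed = 1276.2 MJ/h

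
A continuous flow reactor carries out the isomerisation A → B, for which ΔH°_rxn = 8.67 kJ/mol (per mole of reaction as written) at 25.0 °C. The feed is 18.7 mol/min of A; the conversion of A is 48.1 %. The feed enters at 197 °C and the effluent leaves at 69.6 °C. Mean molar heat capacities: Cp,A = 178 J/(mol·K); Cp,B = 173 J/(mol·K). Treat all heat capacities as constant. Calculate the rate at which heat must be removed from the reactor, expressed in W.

Q_out = 5800 W

Extent of reaction ξ = 0.481 × 18.7 = 8.9947 mol/min
Reaction term: ξ·ΔH°_rxn = 8.9947 × 8.67 = 77.984 kJ/min
Sensible, feed 197→25 °C: -572.52 kJ/min
Outlet flows (mol/min): A 9.7053, B 8.9947
Sensible, products 25→69.6 °C: 146.45 kJ/min
Q = ΔH = -348.09 kJ/min = -5.8014 kW
Heat removed = 5801.4 W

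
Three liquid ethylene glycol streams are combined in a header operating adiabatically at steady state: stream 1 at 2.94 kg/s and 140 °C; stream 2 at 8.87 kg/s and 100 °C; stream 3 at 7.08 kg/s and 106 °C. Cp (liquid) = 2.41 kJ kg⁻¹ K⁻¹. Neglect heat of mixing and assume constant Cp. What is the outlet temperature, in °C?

No heat crosses the boundary, so H_out = H_in.
T_out = Σ ṁᵢCp,ᵢTᵢ / Σ ṁᵢCp,ᵢ
      = 4938.3 / 45.525 = 108.47 °C

T_out = 108 °C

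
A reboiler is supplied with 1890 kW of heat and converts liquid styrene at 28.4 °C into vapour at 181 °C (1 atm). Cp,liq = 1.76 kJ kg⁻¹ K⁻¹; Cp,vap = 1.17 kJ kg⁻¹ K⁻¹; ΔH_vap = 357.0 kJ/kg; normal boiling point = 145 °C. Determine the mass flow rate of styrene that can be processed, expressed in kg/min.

Δh = 1.76×(145−28.4) + 357.0 + 1.17×(181−145) = 604.34 kJ/kg
Q = 1890 kW = 1890 kJ/s = 113400 kJ/min
ṁ = Q/Δh = 113400 / 604.34 = 187.64 kg/min

ṁ = 188 kg/min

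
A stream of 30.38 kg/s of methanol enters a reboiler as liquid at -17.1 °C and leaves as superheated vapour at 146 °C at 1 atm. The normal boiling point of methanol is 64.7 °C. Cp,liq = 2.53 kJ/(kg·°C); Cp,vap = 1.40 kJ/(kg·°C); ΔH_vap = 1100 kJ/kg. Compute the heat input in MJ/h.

liquid -17.1→64.7 °C: 206.95 kJ/kg
vaporisation at 64.7 °C: 1100 kJ/kg
vapour 64.7→146 °C: 113.82 kJ/kg
Δh = 206.95 + 1100 + 113.82 = 1420.8 kJ/kg
Q = ṁ·Δh = 30.38 kg/s × 1420.8 kJ/kg = 43163 kJ/s
|Q| = 43163 kW = 155390 MJ/h

Q = 155000 MJ/h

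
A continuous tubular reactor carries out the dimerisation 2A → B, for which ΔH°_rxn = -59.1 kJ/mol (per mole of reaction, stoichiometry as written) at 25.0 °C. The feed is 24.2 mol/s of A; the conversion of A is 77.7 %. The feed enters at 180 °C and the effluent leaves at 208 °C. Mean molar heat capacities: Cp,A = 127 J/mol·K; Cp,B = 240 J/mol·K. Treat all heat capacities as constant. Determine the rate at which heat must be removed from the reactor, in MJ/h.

Extent of reaction ξ = 0.777 × 24.2 / 2 = 9.4017 mol/s
Reaction term: ξ·ΔH°_rxn = 9.4017 × -59.1 = -555.64 kJ/s
Sensible, feed 180→25 °C: -476.38 kJ/s
Outlet flows (mol/s): A 5.3966, B 9.4017
Sensible, products 25→208 °C: 538.35 kJ/s
Q = ΔH = -493.67 kJ/s = -493.67 kW
Heat removed = 1777.2 MJ/h

Q_out = 1780 MJ/h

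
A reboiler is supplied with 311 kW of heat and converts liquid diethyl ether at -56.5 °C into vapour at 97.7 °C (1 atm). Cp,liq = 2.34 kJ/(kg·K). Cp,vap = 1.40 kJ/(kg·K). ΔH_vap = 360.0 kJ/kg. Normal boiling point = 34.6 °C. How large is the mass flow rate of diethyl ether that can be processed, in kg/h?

Δh = 2.34×(34.6−-56.5) + 360.0 + 1.40×(97.7−34.6) = 661.51 kJ/kg
Q = 311 kW = 311 kJ/s = 1.1196e+06 kJ/h
ṁ = Q/Δh = 1.1196e+06 / 661.51 = 1692.5 kg/h

ṁ = 1690 kg/h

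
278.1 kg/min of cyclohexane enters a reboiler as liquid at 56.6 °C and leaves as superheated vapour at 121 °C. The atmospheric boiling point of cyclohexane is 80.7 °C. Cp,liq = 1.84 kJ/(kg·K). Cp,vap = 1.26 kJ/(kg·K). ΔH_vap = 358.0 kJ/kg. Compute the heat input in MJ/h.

liquid 56.6→80.7 °C: 44.344 kJ/kg
vaporisation at 80.7 °C: 358 kJ/kg
vapour 80.7→121 °C: 50.778 kJ/kg
Δh = 44.344 + 358 + 50.778 = 453.12 kJ/kg
Q = ṁ·Δh = 278.1 kg/min × 453.12 kJ/kg = 126010 kJ/min
|Q| = 2100.2 kW = 7560.8 MJ/h

Q = 7560 MJ/h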